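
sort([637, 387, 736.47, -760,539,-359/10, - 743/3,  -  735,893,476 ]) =[ - 760  , - 735, -743/3,- 359/10, 387,476, 539 , 637,736.47, 893 ]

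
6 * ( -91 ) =-546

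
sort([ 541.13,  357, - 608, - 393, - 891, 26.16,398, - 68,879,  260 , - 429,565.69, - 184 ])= [ - 891 , - 608,-429, - 393, - 184, - 68,26.16,260,  357 , 398,541.13, 565.69 , 879] 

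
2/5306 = 1/2653 = 0.00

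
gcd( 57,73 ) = 1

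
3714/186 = 619/31  =  19.97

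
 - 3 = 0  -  3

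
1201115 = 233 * 5155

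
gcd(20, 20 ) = 20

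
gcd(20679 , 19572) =3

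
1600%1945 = 1600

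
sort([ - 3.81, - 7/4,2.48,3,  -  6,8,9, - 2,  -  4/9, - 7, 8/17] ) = [ - 7, - 6, - 3.81, - 2, - 7/4,-4/9,  8/17,  2.48,3, 8 , 9 ]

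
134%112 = 22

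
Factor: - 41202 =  - 2^1*3^3*7^1*109^1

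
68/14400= 17/3600 = 0.00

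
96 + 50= 146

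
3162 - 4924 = - 1762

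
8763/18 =2921/6 = 486.83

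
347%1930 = 347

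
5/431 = 5/431 = 0.01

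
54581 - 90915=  -36334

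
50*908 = 45400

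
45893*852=39100836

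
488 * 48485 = 23660680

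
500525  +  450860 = 951385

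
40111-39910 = 201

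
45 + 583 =628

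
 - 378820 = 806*( - 470)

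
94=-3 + 97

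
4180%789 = 235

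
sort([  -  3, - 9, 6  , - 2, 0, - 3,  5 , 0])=[ - 9  , - 3, - 3, - 2, 0,  0,  5, 6 ]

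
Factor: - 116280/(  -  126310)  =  2^2*3^2*19^1*743^(-1) = 684/743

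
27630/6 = 4605 = 4605.00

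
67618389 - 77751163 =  -10132774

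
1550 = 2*775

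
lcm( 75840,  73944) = 2957760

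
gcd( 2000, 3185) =5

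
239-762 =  - 523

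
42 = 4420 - 4378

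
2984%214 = 202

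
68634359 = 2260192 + 66374167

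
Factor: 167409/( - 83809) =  - 801/401 = - 3^2*89^1*401^(-1 )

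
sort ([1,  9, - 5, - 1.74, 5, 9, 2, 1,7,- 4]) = [ - 5, - 4, - 1.74 , 1,1,2,  5, 7, 9,  9]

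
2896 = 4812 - 1916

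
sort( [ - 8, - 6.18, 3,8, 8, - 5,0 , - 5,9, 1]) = [- 8, - 6.18, - 5,-5,  0,1, 3,8,8, 9 ] 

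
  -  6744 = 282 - 7026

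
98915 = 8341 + 90574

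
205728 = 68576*3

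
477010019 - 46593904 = 430416115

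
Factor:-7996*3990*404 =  - 12889232160 = - 2^5*3^1*5^1*7^1*19^1*101^1*1999^1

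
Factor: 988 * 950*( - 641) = -601642600 = - 2^3*5^2*13^1*19^2*641^1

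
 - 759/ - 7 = 108+ 3/7 = 108.43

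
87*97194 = 8455878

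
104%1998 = 104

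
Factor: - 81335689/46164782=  - 2^( - 1 )*59^1*227^1*6073^1*23082391^( - 1)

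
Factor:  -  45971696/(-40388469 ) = 2^4*3^ (-1)*11^(  -  2) *111263^(-1 ) * 2873231^1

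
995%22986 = 995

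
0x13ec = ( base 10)5100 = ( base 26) 7E4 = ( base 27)6QO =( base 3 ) 20222220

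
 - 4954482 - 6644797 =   -  11599279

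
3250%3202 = 48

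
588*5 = 2940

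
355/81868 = 355/81868 = 0.00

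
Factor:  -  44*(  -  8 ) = 352 = 2^5*11^1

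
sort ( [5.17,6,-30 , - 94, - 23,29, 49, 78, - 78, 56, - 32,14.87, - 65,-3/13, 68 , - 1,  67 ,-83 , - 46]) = [ - 94, - 83 , - 78, - 65, - 46, - 32, - 30, - 23, - 1, - 3/13, 5.17,6,  14.87, 29, 49, 56,67 , 68, 78]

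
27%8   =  3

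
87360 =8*10920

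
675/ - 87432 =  - 1 + 28919/29144= -0.01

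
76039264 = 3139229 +72900035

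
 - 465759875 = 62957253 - 528717128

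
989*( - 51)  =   - 50439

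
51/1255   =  51/1255= 0.04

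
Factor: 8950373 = 8950373^1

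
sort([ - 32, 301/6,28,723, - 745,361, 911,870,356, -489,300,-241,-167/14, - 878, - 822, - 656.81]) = [-878,  -  822,-745, - 656.81, -489, - 241,  -  32, -167/14,28, 301/6,300,356, 361,723,870,911]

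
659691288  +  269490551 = 929181839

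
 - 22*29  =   - 638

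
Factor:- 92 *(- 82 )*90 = 678960 = 2^4*3^2 *5^1*23^1*41^1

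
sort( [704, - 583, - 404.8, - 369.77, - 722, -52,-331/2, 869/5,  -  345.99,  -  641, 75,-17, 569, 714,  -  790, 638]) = [  -  790, - 722, - 641, - 583, - 404.8, - 369.77, -345.99, - 331/2, - 52, - 17,75,869/5,569, 638  ,  704, 714 ] 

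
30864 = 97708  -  66844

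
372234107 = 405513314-33279207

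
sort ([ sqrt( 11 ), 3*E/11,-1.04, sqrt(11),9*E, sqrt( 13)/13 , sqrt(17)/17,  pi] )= [ -1.04,sqrt( 17)/17,sqrt(13)/13,3 * E/11, pi,  sqrt( 11),  sqrt( 11 ),9*E]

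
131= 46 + 85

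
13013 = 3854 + 9159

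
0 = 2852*0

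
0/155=0 = 0.00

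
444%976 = 444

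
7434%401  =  216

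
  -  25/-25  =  1/1 = 1.00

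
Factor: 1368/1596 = 6/7 = 2^1*3^1 * 7^( - 1)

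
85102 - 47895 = 37207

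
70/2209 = 70/2209 =0.03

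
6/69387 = 2/23129 =0.00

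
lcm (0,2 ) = 0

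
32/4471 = 32/4471 = 0.01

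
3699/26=142 + 7/26 =142.27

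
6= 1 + 5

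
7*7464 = 52248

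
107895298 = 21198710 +86696588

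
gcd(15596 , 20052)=2228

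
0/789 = 0 = 0.00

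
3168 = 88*36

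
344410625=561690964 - 217280339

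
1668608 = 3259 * 512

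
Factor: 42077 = 7^1 * 6011^1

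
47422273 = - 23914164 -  - 71336437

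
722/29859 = 722/29859=   0.02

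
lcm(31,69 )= 2139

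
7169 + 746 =7915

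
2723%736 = 515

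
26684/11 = 26684/11 = 2425.82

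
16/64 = 1/4 = 0.25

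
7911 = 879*9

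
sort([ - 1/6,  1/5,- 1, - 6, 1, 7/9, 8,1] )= [ - 6,-1, - 1/6 , 1/5, 7/9, 1, 1, 8]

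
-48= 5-53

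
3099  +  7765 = 10864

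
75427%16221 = 10543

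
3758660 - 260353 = 3498307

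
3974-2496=1478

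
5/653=5/653 =0.01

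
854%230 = 164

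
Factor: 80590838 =2^1*40295419^1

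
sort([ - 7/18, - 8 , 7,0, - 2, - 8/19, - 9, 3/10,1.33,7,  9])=[- 9, - 8, - 2, - 8/19, - 7/18,0,3/10, 1.33, 7, 7,  9]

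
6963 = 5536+1427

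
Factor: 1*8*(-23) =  - 184= - 2^3*23^1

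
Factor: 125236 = 2^2*131^1 * 239^1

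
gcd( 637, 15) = 1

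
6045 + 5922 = 11967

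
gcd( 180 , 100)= 20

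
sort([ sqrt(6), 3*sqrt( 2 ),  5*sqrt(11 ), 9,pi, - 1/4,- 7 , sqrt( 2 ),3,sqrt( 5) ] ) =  [ - 7, - 1/4,sqrt(2 ), sqrt(5),sqrt ( 6 ),3,pi, 3*sqrt( 2),  9, 5*sqrt(11) ] 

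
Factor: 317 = 317^1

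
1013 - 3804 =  - 2791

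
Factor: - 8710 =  - 2^1*5^1*13^1*67^1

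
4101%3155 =946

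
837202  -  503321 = 333881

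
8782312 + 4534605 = 13316917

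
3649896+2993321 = 6643217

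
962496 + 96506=1059002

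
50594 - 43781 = 6813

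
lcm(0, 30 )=0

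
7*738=5166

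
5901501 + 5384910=11286411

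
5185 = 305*17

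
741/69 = 10 + 17/23 = 10.74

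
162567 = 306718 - 144151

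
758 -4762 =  - 4004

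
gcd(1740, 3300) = 60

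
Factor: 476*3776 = 2^8 * 7^1* 17^1*59^1 = 1797376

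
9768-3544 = 6224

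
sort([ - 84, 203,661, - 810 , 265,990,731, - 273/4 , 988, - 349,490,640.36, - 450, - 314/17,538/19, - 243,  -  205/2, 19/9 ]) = [  -  810,- 450, - 349, - 243, - 205/2, - 84, - 273/4,-314/17,19/9,538/19,203,265, 490, 640.36,661,731,988,990 ]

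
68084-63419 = 4665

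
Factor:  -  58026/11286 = - 3^( - 2) * 11^(- 1 ) *509^1 = -509/99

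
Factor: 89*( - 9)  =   - 801 = -  3^2*89^1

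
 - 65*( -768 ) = 49920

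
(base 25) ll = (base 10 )546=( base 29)IO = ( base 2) 1000100010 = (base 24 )mi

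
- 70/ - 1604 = 35/802= 0.04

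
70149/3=23383=23383.00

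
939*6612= 6208668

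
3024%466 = 228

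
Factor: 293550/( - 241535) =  -570/469 = - 2^1*3^1*5^1*7^( - 1 )*19^1 *67^( - 1)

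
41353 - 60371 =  - 19018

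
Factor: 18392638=2^1*11^1*241^1*3469^1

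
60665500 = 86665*700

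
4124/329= 4124/329=12.53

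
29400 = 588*50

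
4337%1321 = 374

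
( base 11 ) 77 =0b1010100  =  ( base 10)84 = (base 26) 36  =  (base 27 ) 33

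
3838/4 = 1919/2 = 959.50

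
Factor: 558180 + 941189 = 1499369^1 = 1499369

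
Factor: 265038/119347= 2^1*3^1 * 23^(  -  1)*163^1 * 271^1*5189^( - 1)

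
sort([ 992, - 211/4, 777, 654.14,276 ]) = [ -211/4,276,654.14, 777,992]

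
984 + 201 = 1185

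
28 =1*28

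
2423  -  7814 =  - 5391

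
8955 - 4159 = 4796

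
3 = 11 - 8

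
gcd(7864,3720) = 8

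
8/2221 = 8/2221 = 0.00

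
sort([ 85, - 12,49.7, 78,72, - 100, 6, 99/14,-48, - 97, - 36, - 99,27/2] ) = [ - 100 , - 99,-97,-48, - 36,-12 , 6, 99/14, 27/2,49.7,72,  78, 85]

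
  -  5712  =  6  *(  -  952 ) 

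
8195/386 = 8195/386 =21.23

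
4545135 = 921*4935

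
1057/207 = 5+ 22/207 =5.11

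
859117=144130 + 714987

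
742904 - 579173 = 163731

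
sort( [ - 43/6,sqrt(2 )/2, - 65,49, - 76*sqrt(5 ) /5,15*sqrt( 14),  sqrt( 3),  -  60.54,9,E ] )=[-65, - 60.54, - 76 *sqrt(5 )/5, - 43/6,sqrt(2) /2,sqrt(3 ), E,9, 49,15*sqrt ( 14)]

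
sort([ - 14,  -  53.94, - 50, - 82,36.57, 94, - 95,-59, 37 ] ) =[ - 95,- 82, - 59, - 53.94, - 50,  -  14,  36.57,37, 94]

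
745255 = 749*995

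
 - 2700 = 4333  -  7033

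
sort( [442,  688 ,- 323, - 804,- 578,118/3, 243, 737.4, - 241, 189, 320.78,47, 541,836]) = [ - 804, - 578, - 323, - 241,118/3, 47, 189,243,320.78,442, 541, 688,  737.4, 836]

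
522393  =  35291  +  487102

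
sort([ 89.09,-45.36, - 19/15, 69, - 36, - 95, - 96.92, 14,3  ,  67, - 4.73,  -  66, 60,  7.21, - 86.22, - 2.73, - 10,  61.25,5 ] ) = [ - 96.92, - 95, - 86.22, - 66, - 45.36, - 36, - 10, - 4.73, - 2.73, - 19/15,3,  5, 7.21,  14,60,61.25,67,69, 89.09]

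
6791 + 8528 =15319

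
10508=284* 37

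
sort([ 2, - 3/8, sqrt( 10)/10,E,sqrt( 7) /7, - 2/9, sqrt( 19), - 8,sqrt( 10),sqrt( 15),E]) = [ -8, - 3/8, - 2/9,  sqrt(10)/10 , sqrt( 7 )/7,2,E,  E , sqrt( 10),sqrt( 15)  ,  sqrt(19) ]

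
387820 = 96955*4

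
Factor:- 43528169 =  -37^1*43^1*109^1*251^1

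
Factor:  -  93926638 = -2^1*13^1 *1831^1*1973^1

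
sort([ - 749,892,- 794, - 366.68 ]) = [ - 794, - 749, - 366.68, 892]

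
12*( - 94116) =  - 1129392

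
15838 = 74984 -59146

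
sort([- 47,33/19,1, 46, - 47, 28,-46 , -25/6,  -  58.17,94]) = [ - 58.17, - 47, - 47, - 46, - 25/6 , 1, 33/19,28, 46,94]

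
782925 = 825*949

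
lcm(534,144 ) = 12816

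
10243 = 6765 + 3478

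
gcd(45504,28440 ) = 5688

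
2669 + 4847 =7516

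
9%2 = 1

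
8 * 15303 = 122424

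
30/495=2/33 = 0.06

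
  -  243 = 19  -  262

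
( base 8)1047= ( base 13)335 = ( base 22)131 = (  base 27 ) kb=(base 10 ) 551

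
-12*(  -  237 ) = 2844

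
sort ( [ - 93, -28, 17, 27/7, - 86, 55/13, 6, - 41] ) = [-93, - 86, - 41, - 28, 27/7,55/13, 6,  17] 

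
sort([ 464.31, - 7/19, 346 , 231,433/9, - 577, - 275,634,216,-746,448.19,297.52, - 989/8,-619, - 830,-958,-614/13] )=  [-958,-830, - 746,-619,-577,  -  275,-989/8, - 614/13 , - 7/19,433/9,216,231,297.52,346,448.19, 464.31,634]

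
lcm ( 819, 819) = 819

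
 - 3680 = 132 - 3812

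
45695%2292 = 2147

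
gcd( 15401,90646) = 1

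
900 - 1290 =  - 390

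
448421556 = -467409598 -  - 915831154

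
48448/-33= -1469 + 29/33 = - 1468.12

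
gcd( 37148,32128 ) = 1004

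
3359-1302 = 2057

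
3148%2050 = 1098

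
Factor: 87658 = 2^1*41^1*1069^1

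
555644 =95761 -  - 459883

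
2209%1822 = 387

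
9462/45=210+4/15 = 210.27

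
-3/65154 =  - 1/21718 = -0.00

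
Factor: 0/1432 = 0^1 =0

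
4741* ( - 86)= - 407726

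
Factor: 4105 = 5^1*821^1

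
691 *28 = 19348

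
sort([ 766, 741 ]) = [741, 766]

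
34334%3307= 1264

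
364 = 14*26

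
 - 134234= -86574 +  - 47660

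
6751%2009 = 724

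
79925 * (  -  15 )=  -  1198875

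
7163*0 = 0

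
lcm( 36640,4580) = 36640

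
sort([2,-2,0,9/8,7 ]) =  [- 2,0,9/8,2,7]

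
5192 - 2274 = 2918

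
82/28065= 82/28065   =  0.00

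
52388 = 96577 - 44189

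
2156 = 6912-4756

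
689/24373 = 689/24373 = 0.03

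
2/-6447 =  - 1 +6445/6447=- 0.00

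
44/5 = 8+4/5 = 8.80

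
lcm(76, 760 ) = 760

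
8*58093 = 464744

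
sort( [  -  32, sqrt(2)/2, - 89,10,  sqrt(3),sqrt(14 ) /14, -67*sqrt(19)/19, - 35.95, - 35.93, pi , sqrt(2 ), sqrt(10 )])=[  -  89 , - 35.95, - 35.93, - 32, -67*sqrt ( 19 ) /19, sqrt(14) /14, sqrt( 2)/2 , sqrt (2 ),sqrt( 3),pi, sqrt(  10),10]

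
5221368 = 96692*54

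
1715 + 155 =1870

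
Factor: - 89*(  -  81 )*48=2^4*3^5 * 89^1 = 346032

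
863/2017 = 863/2017 = 0.43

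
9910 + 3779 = 13689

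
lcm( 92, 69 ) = 276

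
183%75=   33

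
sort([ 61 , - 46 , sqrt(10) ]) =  [ - 46, sqrt ( 10), 61 ]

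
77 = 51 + 26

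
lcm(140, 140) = 140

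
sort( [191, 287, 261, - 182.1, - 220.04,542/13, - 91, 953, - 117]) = [ - 220.04,- 182.1, - 117, - 91,542/13, 191, 261, 287, 953]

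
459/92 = 459/92 = 4.99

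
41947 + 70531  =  112478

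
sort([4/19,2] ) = [ 4/19, 2 ] 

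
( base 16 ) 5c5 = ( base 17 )51f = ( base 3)2000201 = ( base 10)1477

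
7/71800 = 7/71800 = 0.00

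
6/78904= 3/39452=   0.00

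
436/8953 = 436/8953=0.05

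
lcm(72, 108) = 216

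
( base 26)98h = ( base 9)8580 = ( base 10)6309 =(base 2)1100010100101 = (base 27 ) 8HI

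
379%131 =117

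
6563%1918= 809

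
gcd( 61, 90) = 1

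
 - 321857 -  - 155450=-166407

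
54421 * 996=54203316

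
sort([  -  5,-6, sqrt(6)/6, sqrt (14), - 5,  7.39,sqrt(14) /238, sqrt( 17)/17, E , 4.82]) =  [-6,  -  5, - 5 , sqrt(14)/238,sqrt(17)/17, sqrt( 6)/6, E , sqrt( 14), 4.82,7.39] 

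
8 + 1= 9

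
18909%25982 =18909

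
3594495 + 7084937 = 10679432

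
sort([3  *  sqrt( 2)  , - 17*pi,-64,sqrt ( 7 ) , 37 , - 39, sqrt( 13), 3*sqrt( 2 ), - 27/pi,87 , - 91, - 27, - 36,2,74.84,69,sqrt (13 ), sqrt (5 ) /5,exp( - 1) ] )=[ - 91, - 64, - 17*pi, - 39, - 36 ,  -  27, - 27/pi , exp(-1),  sqrt( 5 )/5,  2,sqrt(7 ), sqrt(13 ),  sqrt( 13 ), 3*sqrt( 2),  3*sqrt( 2) , 37,  69,74.84,87]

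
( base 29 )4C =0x80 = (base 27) 4K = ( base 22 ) 5i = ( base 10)128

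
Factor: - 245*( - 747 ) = 183015 = 3^2 * 5^1 * 7^2*83^1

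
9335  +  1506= 10841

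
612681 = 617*993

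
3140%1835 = 1305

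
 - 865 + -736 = - 1601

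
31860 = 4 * 7965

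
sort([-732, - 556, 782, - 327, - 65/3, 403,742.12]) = [- 732, - 556,-327, - 65/3,403 , 742.12, 782] 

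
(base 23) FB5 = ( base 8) 20001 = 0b10000000000001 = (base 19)13d4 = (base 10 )8193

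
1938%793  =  352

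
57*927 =52839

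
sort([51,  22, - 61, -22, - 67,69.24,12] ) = [ - 67, - 61, - 22,  12, 22,51,69.24]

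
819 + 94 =913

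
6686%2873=940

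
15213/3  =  5071 = 5071.00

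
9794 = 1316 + 8478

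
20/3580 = 1/179 =0.01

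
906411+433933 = 1340344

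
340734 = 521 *654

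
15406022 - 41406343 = -26000321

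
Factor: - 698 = -2^1* 349^1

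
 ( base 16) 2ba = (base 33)L5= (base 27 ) PN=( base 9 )855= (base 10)698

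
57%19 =0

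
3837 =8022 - 4185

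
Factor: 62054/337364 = 71/386=2^( - 1)*71^1*193^ ( - 1) 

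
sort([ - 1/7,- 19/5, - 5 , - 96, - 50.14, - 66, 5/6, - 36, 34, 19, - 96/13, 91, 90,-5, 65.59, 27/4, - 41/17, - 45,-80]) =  [-96,-80, - 66, - 50.14 , - 45, -36, - 96/13, - 5, - 5, - 19/5,-41/17, - 1/7 , 5/6, 27/4, 19,  34, 65.59,90, 91]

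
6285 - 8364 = - 2079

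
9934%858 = 496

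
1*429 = 429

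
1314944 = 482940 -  - 832004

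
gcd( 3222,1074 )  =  1074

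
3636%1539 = 558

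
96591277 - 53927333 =42663944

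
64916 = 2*32458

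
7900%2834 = 2232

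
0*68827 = 0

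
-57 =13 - 70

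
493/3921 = 493/3921= 0.13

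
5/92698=5/92698 = 0.00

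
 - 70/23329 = -70/23329 = - 0.00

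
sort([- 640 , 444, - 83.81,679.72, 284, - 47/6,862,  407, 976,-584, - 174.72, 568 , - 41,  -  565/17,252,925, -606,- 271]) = [-640,-606,-584, -271, - 174.72, - 83.81, - 41,-565/17,-47/6  ,  252,284,407,444,568,679.72,862,925, 976]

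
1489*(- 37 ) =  - 55093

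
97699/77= 13957/11 =1268.82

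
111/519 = 37/173 = 0.21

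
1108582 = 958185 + 150397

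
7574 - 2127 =5447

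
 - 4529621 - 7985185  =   - 12514806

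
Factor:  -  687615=-3^1 * 5^1 * 45841^1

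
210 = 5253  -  5043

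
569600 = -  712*( - 800 )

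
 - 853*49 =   -  41797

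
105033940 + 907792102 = 1012826042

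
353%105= 38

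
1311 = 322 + 989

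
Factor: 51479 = 51479^1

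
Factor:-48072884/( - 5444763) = 2^2*3^(-1 )*1657^1*7253^1 *1814921^ ( - 1 )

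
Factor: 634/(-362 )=  -  181^ ( - 1 )*317^1 = - 317/181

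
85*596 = 50660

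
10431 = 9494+937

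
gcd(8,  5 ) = 1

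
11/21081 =11/21081 =0.00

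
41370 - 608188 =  - 566818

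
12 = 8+4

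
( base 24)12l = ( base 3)212220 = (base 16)285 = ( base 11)537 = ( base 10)645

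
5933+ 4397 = 10330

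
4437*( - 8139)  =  -36112743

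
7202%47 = 11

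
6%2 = 0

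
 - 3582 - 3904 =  - 7486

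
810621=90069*9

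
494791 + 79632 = 574423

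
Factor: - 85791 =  - 3^1*28597^1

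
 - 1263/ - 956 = 1 +307/956 = 1.32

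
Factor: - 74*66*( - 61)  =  2^2*3^1*11^1*37^1*61^1 = 297924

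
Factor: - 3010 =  - 2^1*5^1*7^1*43^1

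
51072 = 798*64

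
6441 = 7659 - 1218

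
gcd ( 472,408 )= 8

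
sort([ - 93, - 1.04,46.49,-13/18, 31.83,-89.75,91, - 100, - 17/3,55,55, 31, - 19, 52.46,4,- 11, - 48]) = [ - 100 , - 93 ,-89.75,-48, - 19, - 11,- 17/3,- 1.04, - 13/18, 4 , 31, 31.83,46.49,52.46,55,55,91]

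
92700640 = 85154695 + 7545945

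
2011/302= 2011/302 =6.66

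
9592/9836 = 2398/2459  =  0.98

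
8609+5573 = 14182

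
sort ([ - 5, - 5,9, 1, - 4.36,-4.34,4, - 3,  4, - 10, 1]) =[ - 10, - 5,-5, - 4.36, - 4.34, - 3 , 1,  1,4 , 4, 9 ]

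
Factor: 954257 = 954257^1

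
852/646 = 1 + 103/323=1.32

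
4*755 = 3020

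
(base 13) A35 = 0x6c6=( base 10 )1734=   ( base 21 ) 3jc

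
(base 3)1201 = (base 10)46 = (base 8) 56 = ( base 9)51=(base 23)20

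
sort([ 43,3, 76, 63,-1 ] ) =[ - 1, 3, 43, 63, 76 ]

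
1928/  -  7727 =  - 1928/7727 = - 0.25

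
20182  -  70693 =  - 50511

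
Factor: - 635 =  - 5^1*127^1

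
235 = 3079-2844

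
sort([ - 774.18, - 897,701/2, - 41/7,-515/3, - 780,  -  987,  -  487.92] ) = [ - 987, - 897, - 780, - 774.18 , - 487.92, -515/3,  -  41/7,701/2]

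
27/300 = 9/100 = 0.09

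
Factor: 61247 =73^1*839^1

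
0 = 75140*0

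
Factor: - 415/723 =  - 3^( - 1) *5^1*83^1 *241^(  -  1 ) 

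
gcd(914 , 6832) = 2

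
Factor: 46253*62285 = 2880868105 = 5^1 * 23^1*2011^1*12457^1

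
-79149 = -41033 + -38116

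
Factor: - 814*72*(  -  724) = 2^6*3^2*11^1*37^1 * 181^1  =  42432192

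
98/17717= 14/2531  =  0.01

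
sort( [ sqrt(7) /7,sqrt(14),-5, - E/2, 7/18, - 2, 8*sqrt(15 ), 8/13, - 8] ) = [- 8,  -  5, - 2 , - E/2, sqrt(7)/7, 7/18,8/13, sqrt(14), 8 * sqrt(15 ) ]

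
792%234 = 90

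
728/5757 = 728/5757 = 0.13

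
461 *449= 206989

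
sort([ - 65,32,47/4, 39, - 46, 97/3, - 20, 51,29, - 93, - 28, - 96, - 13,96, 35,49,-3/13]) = [ - 96 ,  -  93, - 65,-46 , - 28, - 20,-13, - 3/13,47/4, 29, 32 , 97/3,  35, 39 , 49, 51 , 96 ] 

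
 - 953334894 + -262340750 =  - 1215675644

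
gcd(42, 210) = 42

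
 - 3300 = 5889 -9189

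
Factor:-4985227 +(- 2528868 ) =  - 5^1*1502819^1 = - 7514095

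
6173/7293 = 6173/7293 = 0.85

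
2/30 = 1/15 = 0.07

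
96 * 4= 384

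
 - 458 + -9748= - 10206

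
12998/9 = 12998/9=1444.22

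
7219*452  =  3262988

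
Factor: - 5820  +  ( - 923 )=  - 6743 = - 11^1 * 613^1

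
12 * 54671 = 656052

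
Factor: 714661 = 541^1*1321^1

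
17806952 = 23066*772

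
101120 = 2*50560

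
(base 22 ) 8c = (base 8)274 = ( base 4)2330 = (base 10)188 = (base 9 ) 228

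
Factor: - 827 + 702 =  - 125  =  - 5^3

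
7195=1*7195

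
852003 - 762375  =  89628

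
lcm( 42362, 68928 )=4066752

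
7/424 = 7/424=0.02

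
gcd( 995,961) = 1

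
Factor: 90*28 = 2^3*3^2*5^1*7^1 = 2520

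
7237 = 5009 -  - 2228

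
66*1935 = 127710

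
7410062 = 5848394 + 1561668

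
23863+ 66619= 90482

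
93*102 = 9486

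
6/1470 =1/245= 0.00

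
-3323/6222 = - 3323/6222 = -0.53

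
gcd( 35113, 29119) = 37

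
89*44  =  3916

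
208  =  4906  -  4698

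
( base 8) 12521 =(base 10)5457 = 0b1010101010001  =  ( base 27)7D3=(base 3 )21111010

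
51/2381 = 51/2381 = 0.02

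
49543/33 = 1501+ 10/33  =  1501.30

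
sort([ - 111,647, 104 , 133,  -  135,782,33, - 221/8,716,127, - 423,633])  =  [ - 423,- 135, - 111,- 221/8,  33, 104, 127, 133,  633,647, 716, 782 ]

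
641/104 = 6+17/104 = 6.16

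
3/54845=3/54845 = 0.00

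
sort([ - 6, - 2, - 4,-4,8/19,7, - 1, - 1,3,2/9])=[-6,-4, - 4 ,-2, - 1, - 1, 2/9,8/19,3,7]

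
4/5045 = 4/5045 = 0.00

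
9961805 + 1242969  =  11204774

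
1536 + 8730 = 10266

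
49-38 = 11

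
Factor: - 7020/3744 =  - 15/8 = - 2^( - 3 )*3^1 * 5^1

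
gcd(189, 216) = 27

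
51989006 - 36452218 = 15536788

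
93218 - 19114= 74104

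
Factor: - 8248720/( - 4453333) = 2^4*5^1*23^1*71^( - 1)*4483^1*62723^( - 1)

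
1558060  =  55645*28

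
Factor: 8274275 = 5^2 * 43^2*179^1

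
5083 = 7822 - 2739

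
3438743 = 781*4403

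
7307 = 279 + 7028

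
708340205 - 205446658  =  502893547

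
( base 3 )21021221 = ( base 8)12305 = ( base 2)1010011000101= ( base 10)5317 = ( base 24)95d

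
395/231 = 395/231 = 1.71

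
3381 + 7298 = 10679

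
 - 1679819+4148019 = 2468200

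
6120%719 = 368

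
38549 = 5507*7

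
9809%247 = 176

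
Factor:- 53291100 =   -  2^2 * 3^1 * 5^2*37^1 * 4801^1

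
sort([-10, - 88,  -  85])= [ - 88, - 85, - 10] 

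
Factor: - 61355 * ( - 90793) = 5^1*7^1* 1753^1*90793^1  =  5570604515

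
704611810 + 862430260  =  1567042070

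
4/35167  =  4/35167 = 0.00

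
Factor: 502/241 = 2^1 * 241^(-1)*251^1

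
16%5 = 1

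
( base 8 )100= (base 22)2k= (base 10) 64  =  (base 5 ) 224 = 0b1000000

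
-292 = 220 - 512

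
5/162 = 5/162 = 0.03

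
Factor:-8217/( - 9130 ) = 9/10 = 2^(  -  1)*3^2*5^( - 1)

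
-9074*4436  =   - 40252264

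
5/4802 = 5/4802 = 0.00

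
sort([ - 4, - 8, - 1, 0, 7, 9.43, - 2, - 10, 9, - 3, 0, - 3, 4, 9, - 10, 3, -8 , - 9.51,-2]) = [ - 10, - 10,-9.51,  -  8, -8, - 4, -3,-3, - 2, -2 , - 1,0, 0,  3,4 , 7,9,  9,9.43]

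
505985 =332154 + 173831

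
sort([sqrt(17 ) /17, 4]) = [sqrt(17) /17 , 4 ]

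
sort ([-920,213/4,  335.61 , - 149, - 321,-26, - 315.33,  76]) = [ - 920,- 321,-315.33,-149,- 26, 213/4, 76, 335.61 ] 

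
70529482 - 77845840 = - 7316358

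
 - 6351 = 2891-9242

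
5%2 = 1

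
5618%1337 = 270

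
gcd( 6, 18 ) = 6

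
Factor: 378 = 2^1* 3^3 * 7^1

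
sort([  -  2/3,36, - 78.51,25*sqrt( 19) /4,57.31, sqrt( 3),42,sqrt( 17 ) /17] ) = [-78.51, - 2/3,sqrt( 17)/17, sqrt( 3), 25*sqrt( 19)/4, 36,42, 57.31]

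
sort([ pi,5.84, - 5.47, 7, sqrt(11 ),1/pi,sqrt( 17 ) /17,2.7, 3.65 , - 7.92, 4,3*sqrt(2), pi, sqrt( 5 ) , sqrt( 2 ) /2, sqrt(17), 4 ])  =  [ - 7.92, - 5.47, sqrt( 17 ) /17, 1/pi, sqrt(2) /2, sqrt( 5 ), 2.7, pi,pi,sqrt(11), 3.65, 4, 4, sqrt(17 ),3 * sqrt(2), 5.84,7 ]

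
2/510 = 1/255 = 0.00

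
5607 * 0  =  0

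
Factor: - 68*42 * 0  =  0 = 0^1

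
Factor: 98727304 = 2^3*13^1*269^1*3529^1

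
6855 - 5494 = 1361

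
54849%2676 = 1329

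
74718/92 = 812 + 7/46 = 812.15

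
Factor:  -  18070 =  - 2^1*5^1*13^1* 139^1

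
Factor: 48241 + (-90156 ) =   -  5^1*83^1 * 101^1=- 41915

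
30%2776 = 30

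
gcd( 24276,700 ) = 28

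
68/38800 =17/9700 = 0.00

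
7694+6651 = 14345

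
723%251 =221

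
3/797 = 3/797  =  0.00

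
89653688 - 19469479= 70184209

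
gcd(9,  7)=1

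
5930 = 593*10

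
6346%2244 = 1858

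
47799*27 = 1290573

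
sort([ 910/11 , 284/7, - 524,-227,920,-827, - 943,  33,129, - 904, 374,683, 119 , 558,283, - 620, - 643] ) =[  -  943, - 904,-827,-643 ,-620, - 524, - 227,33,  284/7,910/11, 119,129,283,374,558,683,920]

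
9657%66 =21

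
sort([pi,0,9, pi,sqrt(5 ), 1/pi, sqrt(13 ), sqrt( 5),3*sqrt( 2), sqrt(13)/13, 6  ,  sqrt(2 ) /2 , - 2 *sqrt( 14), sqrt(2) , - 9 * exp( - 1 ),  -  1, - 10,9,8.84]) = [ - 10, - 2*sqrt(14 ), - 9*exp(  -  1)  , - 1,0, sqrt( 13 )/13,1/pi, sqrt(2 ) /2, sqrt(2), sqrt(5), sqrt(5),  pi, pi, sqrt (13),  3*sqrt(2 ), 6,8.84, 9, 9]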